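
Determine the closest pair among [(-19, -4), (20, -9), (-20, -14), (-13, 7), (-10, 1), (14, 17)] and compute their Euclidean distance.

Computing all pairwise distances among 6 points:

d((-19, -4), (20, -9)) = 39.3192
d((-19, -4), (-20, -14)) = 10.0499
d((-19, -4), (-13, 7)) = 12.53
d((-19, -4), (-10, 1)) = 10.2956
d((-19, -4), (14, 17)) = 39.1152
d((20, -9), (-20, -14)) = 40.3113
d((20, -9), (-13, 7)) = 36.6742
d((20, -9), (-10, 1)) = 31.6228
d((20, -9), (14, 17)) = 26.6833
d((-20, -14), (-13, 7)) = 22.1359
d((-20, -14), (-10, 1)) = 18.0278
d((-20, -14), (14, 17)) = 46.0109
d((-13, 7), (-10, 1)) = 6.7082 <-- minimum
d((-13, 7), (14, 17)) = 28.7924
d((-10, 1), (14, 17)) = 28.8444

Closest pair: (-13, 7) and (-10, 1) with distance 6.7082

The closest pair is (-13, 7) and (-10, 1) with Euclidean distance 6.7082. For 6 points, brute-force pairwise comparison is shown above. For large n, the divide-and-conquer algorithm (sort by x, recurse on halves, check the dividing strip) achieves O(n log n).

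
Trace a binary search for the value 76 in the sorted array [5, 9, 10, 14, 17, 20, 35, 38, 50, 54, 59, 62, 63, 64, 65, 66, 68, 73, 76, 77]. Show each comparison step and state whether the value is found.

Binary search for 76 in [5, 9, 10, 14, 17, 20, 35, 38, 50, 54, 59, 62, 63, 64, 65, 66, 68, 73, 76, 77]:

lo=0, hi=19, mid=9, arr[mid]=54 -> 54 < 76, search right half
lo=10, hi=19, mid=14, arr[mid]=65 -> 65 < 76, search right half
lo=15, hi=19, mid=17, arr[mid]=73 -> 73 < 76, search right half
lo=18, hi=19, mid=18, arr[mid]=76 -> Found target at index 18!

Binary search finds 76 at index 18 after 4 comparisons. The search repeatedly halves the search space by comparing with the middle element.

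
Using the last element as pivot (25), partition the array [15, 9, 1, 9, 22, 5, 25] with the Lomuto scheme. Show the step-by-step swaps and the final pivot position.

Lomuto partition with pivot = 25:

Initial array: [15, 9, 1, 9, 22, 5, 25]

arr[0]=15 <= 25: swap with position 0, array becomes [15, 9, 1, 9, 22, 5, 25]
arr[1]=9 <= 25: swap with position 1, array becomes [15, 9, 1, 9, 22, 5, 25]
arr[2]=1 <= 25: swap with position 2, array becomes [15, 9, 1, 9, 22, 5, 25]
arr[3]=9 <= 25: swap with position 3, array becomes [15, 9, 1, 9, 22, 5, 25]
arr[4]=22 <= 25: swap with position 4, array becomes [15, 9, 1, 9, 22, 5, 25]
arr[5]=5 <= 25: swap with position 5, array becomes [15, 9, 1, 9, 22, 5, 25]

Place pivot at position 6: [15, 9, 1, 9, 22, 5, 25]
Pivot position: 6

After partitioning with pivot 25, the array becomes [15, 9, 1, 9, 22, 5, 25]. The pivot is placed at index 6. All elements to the left of the pivot are <= 25, and all elements to the right are > 25.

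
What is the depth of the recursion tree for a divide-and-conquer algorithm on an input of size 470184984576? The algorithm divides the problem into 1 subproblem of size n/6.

For divide and conquer with division factor 6:

Problem sizes at each level:
Level 0: 470184984576
Level 1: 78364164096
Level 2: 13060694016
Level 3: 2176782336
Level 4: 362797056
Level 5: 60466176
Level 6: 10077696
Level 7: 1679616
Level 8: 279936
Level 9: 46656
Level 10: 7776
Level 11: 1296
Level 12: 216
Level 13: 36
Level 14: 6
Level 15: 1

The root is level 0 and the size-1 base case is level 15 (the tree spans levels 0 through 15, i.e. 16 levels counting the root), so the depth is the number of divisions: log_6(470184984576) = 15

The recursion tree depth is log_6(470184984576) = 15. At each level, the problem size is divided by 6, so it takes 15 divisions to reduce to a base case of size 1. The algorithm makes 1 recursive call at each level.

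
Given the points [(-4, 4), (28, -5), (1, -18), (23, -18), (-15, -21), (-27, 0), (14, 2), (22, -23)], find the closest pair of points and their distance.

Computing all pairwise distances among 8 points:

d((-4, 4), (28, -5)) = 33.2415
d((-4, 4), (1, -18)) = 22.561
d((-4, 4), (23, -18)) = 34.8281
d((-4, 4), (-15, -21)) = 27.313
d((-4, 4), (-27, 0)) = 23.3452
d((-4, 4), (14, 2)) = 18.1108
d((-4, 4), (22, -23)) = 37.4833
d((28, -5), (1, -18)) = 29.9666
d((28, -5), (23, -18)) = 13.9284
d((28, -5), (-15, -21)) = 45.8803
d((28, -5), (-27, 0)) = 55.2268
d((28, -5), (14, 2)) = 15.6525
d((28, -5), (22, -23)) = 18.9737
d((1, -18), (23, -18)) = 22.0
d((1, -18), (-15, -21)) = 16.2788
d((1, -18), (-27, 0)) = 33.2866
d((1, -18), (14, 2)) = 23.8537
d((1, -18), (22, -23)) = 21.587
d((23, -18), (-15, -21)) = 38.1182
d((23, -18), (-27, 0)) = 53.1413
d((23, -18), (14, 2)) = 21.9317
d((23, -18), (22, -23)) = 5.099 <-- minimum
d((-15, -21), (-27, 0)) = 24.1868
d((-15, -21), (14, 2)) = 37.0135
d((-15, -21), (22, -23)) = 37.054
d((-27, 0), (14, 2)) = 41.0488
d((-27, 0), (22, -23)) = 54.1295
d((14, 2), (22, -23)) = 26.2488

Closest pair: (23, -18) and (22, -23) with distance 5.099

The closest pair is (23, -18) and (22, -23) with Euclidean distance 5.099. For 8 points, brute-force pairwise comparison is shown above. For large n, the divide-and-conquer algorithm (sort by x, recurse on halves, check the dividing strip) achieves O(n log n).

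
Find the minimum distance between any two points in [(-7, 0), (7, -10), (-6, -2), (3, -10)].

Computing all pairwise distances among 4 points:

d((-7, 0), (7, -10)) = 17.2047
d((-7, 0), (-6, -2)) = 2.2361 <-- minimum
d((-7, 0), (3, -10)) = 14.1421
d((7, -10), (-6, -2)) = 15.2643
d((7, -10), (3, -10)) = 4.0
d((-6, -2), (3, -10)) = 12.0416

Closest pair: (-7, 0) and (-6, -2) with distance 2.2361

The closest pair is (-7, 0) and (-6, -2) with Euclidean distance 2.2361. For 4 points, brute-force pairwise comparison is shown above. For large n, the divide-and-conquer algorithm (sort by x, recurse on halves, check the dividing strip) achieves O(n log n).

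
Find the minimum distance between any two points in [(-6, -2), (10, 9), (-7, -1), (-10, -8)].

Computing all pairwise distances among 4 points:

d((-6, -2), (10, 9)) = 19.4165
d((-6, -2), (-7, -1)) = 1.4142 <-- minimum
d((-6, -2), (-10, -8)) = 7.2111
d((10, 9), (-7, -1)) = 19.7231
d((10, 9), (-10, -8)) = 26.2488
d((-7, -1), (-10, -8)) = 7.6158

Closest pair: (-6, -2) and (-7, -1) with distance 1.4142

The closest pair is (-6, -2) and (-7, -1) with Euclidean distance 1.4142. For 4 points, brute-force pairwise comparison is shown above. For large n, the divide-and-conquer algorithm (sort by x, recurse on halves, check the dividing strip) achieves O(n log n).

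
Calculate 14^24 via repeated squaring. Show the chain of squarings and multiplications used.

Computing 14^24 by squaring (build up from 14^1; each line after the first costs one multiplication):

14^1 = 14
14^2 = (14^1)^2 = 14^2 = 196
14^3 = 14 * 14^2 = 14 * 196 = 2744
14^6 = (14^3)^2 = 2744^2 = 7529536
14^12 = (14^6)^2 = 7529536^2 = 56693912375296
14^24 = (14^12)^2 = 56693912375296^2 = 3214199700417740936751087616

Result: 3214199700417740936751087616
Multiplications needed: 5 (5 lines after 14^1)

14^24 = 3214199700417740936751087616. Using exponentiation by squaring, this requires 5 multiplications. The key idea: if the exponent is even, square the half-power; if odd, multiply by the base once.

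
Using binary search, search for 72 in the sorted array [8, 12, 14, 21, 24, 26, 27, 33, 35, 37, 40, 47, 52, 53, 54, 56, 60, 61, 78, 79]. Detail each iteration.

Binary search for 72 in [8, 12, 14, 21, 24, 26, 27, 33, 35, 37, 40, 47, 52, 53, 54, 56, 60, 61, 78, 79]:

lo=0, hi=19, mid=9, arr[mid]=37 -> 37 < 72, search right half
lo=10, hi=19, mid=14, arr[mid]=54 -> 54 < 72, search right half
lo=15, hi=19, mid=17, arr[mid]=61 -> 61 < 72, search right half
lo=18, hi=19, mid=18, arr[mid]=78 -> 78 > 72, search left half
lo=18 > hi=17, target 72 not found

Binary search determines that 72 is not in the array after 4 comparisons. The search space was exhausted without finding the target.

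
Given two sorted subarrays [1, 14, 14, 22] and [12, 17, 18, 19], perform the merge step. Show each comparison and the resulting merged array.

Merging process:

Compare 1 vs 12: take 1 from left. Merged: [1]
Compare 14 vs 12: take 12 from right. Merged: [1, 12]
Compare 14 vs 17: take 14 from left. Merged: [1, 12, 14]
Compare 14 vs 17: take 14 from left. Merged: [1, 12, 14, 14]
Compare 22 vs 17: take 17 from right. Merged: [1, 12, 14, 14, 17]
Compare 22 vs 18: take 18 from right. Merged: [1, 12, 14, 14, 17, 18]
Compare 22 vs 19: take 19 from right. Merged: [1, 12, 14, 14, 17, 18, 19]
Append remaining from left: [22]. Merged: [1, 12, 14, 14, 17, 18, 19, 22]

Final merged array: [1, 12, 14, 14, 17, 18, 19, 22]
Total comparisons: 7

The merged array is [1, 12, 14, 14, 17, 18, 19, 22], requiring 7 comparisons. The merge step runs in O(n) time where n is the total number of elements.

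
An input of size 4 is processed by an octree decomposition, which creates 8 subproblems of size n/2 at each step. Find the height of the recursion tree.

For divide and conquer with division factor 2:

Problem sizes at each level:
Level 0: 4
Level 1: 2
Level 2: 1

The root is level 0 and the size-1 base case is level 2 (the tree spans levels 0 through 2, i.e. 3 levels counting the root), so the depth is the number of divisions: log_2(4) = 2

The recursion tree depth is log_2(4) = 2. At each level, the problem size is divided by 2, so it takes 2 divisions to reduce to a base case of size 1. The algorithm makes 8 recursive calls at each level.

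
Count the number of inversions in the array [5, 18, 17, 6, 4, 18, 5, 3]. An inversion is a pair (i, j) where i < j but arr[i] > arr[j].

Finding inversions in [5, 18, 17, 6, 4, 18, 5, 3]:

(0, 4): arr[0]=5 > arr[4]=4
(0, 7): arr[0]=5 > arr[7]=3
(1, 2): arr[1]=18 > arr[2]=17
(1, 3): arr[1]=18 > arr[3]=6
(1, 4): arr[1]=18 > arr[4]=4
(1, 6): arr[1]=18 > arr[6]=5
(1, 7): arr[1]=18 > arr[7]=3
(2, 3): arr[2]=17 > arr[3]=6
(2, 4): arr[2]=17 > arr[4]=4
(2, 6): arr[2]=17 > arr[6]=5
(2, 7): arr[2]=17 > arr[7]=3
(3, 4): arr[3]=6 > arr[4]=4
(3, 6): arr[3]=6 > arr[6]=5
(3, 7): arr[3]=6 > arr[7]=3
(4, 7): arr[4]=4 > arr[7]=3
(5, 6): arr[5]=18 > arr[6]=5
(5, 7): arr[5]=18 > arr[7]=3
(6, 7): arr[6]=5 > arr[7]=3

Total inversions: 18

The array has 18 inversion(s): (0,4), (0,7), (1,2), (1,3), (1,4), (1,6), (1,7), (2,3), (2,4), (2,6), (2,7), (3,4), (3,6), (3,7), (4,7), (5,6), (5,7), (6,7). Each pair (i,j) satisfies i < j and arr[i] > arr[j].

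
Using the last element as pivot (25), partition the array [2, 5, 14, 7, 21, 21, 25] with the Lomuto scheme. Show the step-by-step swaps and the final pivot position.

Lomuto partition with pivot = 25:

Initial array: [2, 5, 14, 7, 21, 21, 25]

arr[0]=2 <= 25: swap with position 0, array becomes [2, 5, 14, 7, 21, 21, 25]
arr[1]=5 <= 25: swap with position 1, array becomes [2, 5, 14, 7, 21, 21, 25]
arr[2]=14 <= 25: swap with position 2, array becomes [2, 5, 14, 7, 21, 21, 25]
arr[3]=7 <= 25: swap with position 3, array becomes [2, 5, 14, 7, 21, 21, 25]
arr[4]=21 <= 25: swap with position 4, array becomes [2, 5, 14, 7, 21, 21, 25]
arr[5]=21 <= 25: swap with position 5, array becomes [2, 5, 14, 7, 21, 21, 25]

Place pivot at position 6: [2, 5, 14, 7, 21, 21, 25]
Pivot position: 6

After partitioning with pivot 25, the array becomes [2, 5, 14, 7, 21, 21, 25]. The pivot is placed at index 6. All elements to the left of the pivot are <= 25, and all elements to the right are > 25.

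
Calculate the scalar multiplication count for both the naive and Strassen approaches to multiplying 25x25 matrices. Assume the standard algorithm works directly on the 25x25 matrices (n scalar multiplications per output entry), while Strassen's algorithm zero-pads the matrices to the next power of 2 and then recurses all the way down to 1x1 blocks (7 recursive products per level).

Matrix multiplication for 25x25 matrices:

Strassen's algorithm requires power-of-2 dimensions. Pad 25x25 to 32x32 (next power of 2).

Standard algorithm: 25^3 = 15625 multiplications
Strassen's algorithm: 7^(log2(32)) = 7^5 = 16807 multiplications
Difference: 15625 - 16807 = -1182 (Strassen uses MORE here due to padding overhead — for small or just-over-power-of-2 n, padding can outweigh the per-level savings)

Standard: 15625 multiplications (25^3). Strassen: 16807 multiplications (7^5, after padding to 32x32). Strassen reduces 8 recursive multiplications to 7 at each level.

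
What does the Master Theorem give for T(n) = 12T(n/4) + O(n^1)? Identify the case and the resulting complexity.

Master Theorem for T(n) = 12T(n/4) + O(n^1):

a = 12, b = 4, c = 1
log_b(a) = log_4(12) = 1.7925

Case 1: c = 1 < log_4(12) = 1.7925
T(n) = O(n^(log_4 12))

For T(n) = 12T(n/4) + O(n^1): log_4(12) = 1.7925. This is Case 1 of the Master Theorem (c < log_b(a), work dominated by leaves), giving O(n^(log_4 12)).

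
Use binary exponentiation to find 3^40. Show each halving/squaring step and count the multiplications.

Computing 3^40 by squaring (build up from 3^1; each line after the first costs one multiplication):

3^1 = 3
3^2 = (3^1)^2 = 3^2 = 9
3^4 = (3^2)^2 = 9^2 = 81
3^5 = 3 * 3^4 = 3 * 81 = 243
3^10 = (3^5)^2 = 243^2 = 59049
3^20 = (3^10)^2 = 59049^2 = 3486784401
3^40 = (3^20)^2 = 3486784401^2 = 12157665459056928801

Result: 12157665459056928801
Multiplications needed: 6 (6 lines after 3^1)

3^40 = 12157665459056928801. Using exponentiation by squaring, this requires 6 multiplications. The key idea: if the exponent is even, square the half-power; if odd, multiply by the base once.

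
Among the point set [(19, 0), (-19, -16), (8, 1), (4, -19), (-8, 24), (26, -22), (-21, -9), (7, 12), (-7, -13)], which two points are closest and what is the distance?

Computing all pairwise distances among 9 points:

d((19, 0), (-19, -16)) = 41.2311
d((19, 0), (8, 1)) = 11.0454
d((19, 0), (4, -19)) = 24.2074
d((19, 0), (-8, 24)) = 36.1248
d((19, 0), (26, -22)) = 23.0868
d((19, 0), (-21, -9)) = 41.0
d((19, 0), (7, 12)) = 16.9706
d((19, 0), (-7, -13)) = 29.0689
d((-19, -16), (8, 1)) = 31.9061
d((-19, -16), (4, -19)) = 23.1948
d((-19, -16), (-8, 24)) = 41.4849
d((-19, -16), (26, -22)) = 45.3982
d((-19, -16), (-21, -9)) = 7.2801 <-- minimum
d((-19, -16), (7, 12)) = 38.2099
d((-19, -16), (-7, -13)) = 12.3693
d((8, 1), (4, -19)) = 20.3961
d((8, 1), (-8, 24)) = 28.0179
d((8, 1), (26, -22)) = 29.2062
d((8, 1), (-21, -9)) = 30.6757
d((8, 1), (7, 12)) = 11.0454
d((8, 1), (-7, -13)) = 20.5183
d((4, -19), (-8, 24)) = 44.643
d((4, -19), (26, -22)) = 22.2036
d((4, -19), (-21, -9)) = 26.9258
d((4, -19), (7, 12)) = 31.1448
d((4, -19), (-7, -13)) = 12.53
d((-8, 24), (26, -22)) = 57.2014
d((-8, 24), (-21, -9)) = 35.4683
d((-8, 24), (7, 12)) = 19.2094
d((-8, 24), (-7, -13)) = 37.0135
d((26, -22), (-21, -9)) = 48.7647
d((26, -22), (7, 12)) = 38.9487
d((26, -22), (-7, -13)) = 34.2053
d((-21, -9), (7, 12)) = 35.0
d((-21, -9), (-7, -13)) = 14.5602
d((7, 12), (-7, -13)) = 28.6531

Closest pair: (-19, -16) and (-21, -9) with distance 7.2801

The closest pair is (-19, -16) and (-21, -9) with Euclidean distance 7.2801. For 9 points, brute-force pairwise comparison is shown above. For large n, the divide-and-conquer algorithm (sort by x, recurse on halves, check the dividing strip) achieves O(n log n).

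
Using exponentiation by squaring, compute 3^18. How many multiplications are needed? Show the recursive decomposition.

Computing 3^18 by squaring (build up from 3^1; each line after the first costs one multiplication):

3^1 = 3
3^2 = (3^1)^2 = 3^2 = 9
3^4 = (3^2)^2 = 9^2 = 81
3^8 = (3^4)^2 = 81^2 = 6561
3^9 = 3 * 3^8 = 3 * 6561 = 19683
3^18 = (3^9)^2 = 19683^2 = 387420489

Result: 387420489
Multiplications needed: 5 (5 lines after 3^1)

3^18 = 387420489. Using exponentiation by squaring, this requires 5 multiplications. The key idea: if the exponent is even, square the half-power; if odd, multiply by the base once.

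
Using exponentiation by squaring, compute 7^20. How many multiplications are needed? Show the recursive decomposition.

Computing 7^20 by squaring (build up from 7^1; each line after the first costs one multiplication):

7^1 = 7
7^2 = (7^1)^2 = 7^2 = 49
7^4 = (7^2)^2 = 49^2 = 2401
7^5 = 7 * 7^4 = 7 * 2401 = 16807
7^10 = (7^5)^2 = 16807^2 = 282475249
7^20 = (7^10)^2 = 282475249^2 = 79792266297612001

Result: 79792266297612001
Multiplications needed: 5 (5 lines after 7^1)

7^20 = 79792266297612001. Using exponentiation by squaring, this requires 5 multiplications. The key idea: if the exponent is even, square the half-power; if odd, multiply by the base once.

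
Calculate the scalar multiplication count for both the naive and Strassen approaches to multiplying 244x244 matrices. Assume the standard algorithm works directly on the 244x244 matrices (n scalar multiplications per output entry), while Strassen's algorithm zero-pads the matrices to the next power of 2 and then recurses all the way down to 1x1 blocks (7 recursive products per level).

Matrix multiplication for 244x244 matrices:

Strassen's algorithm requires power-of-2 dimensions. Pad 244x244 to 256x256 (next power of 2).

Standard algorithm: 244^3 = 14526784 multiplications
Strassen's algorithm: 7^(log2(256)) = 7^8 = 5764801 multiplications
Savings: 14526784 - 5764801 = 8761983 multiplications

Standard: 14526784 multiplications (244^3). Strassen: 5764801 multiplications (7^8, after padding to 256x256). Strassen reduces 8 recursive multiplications to 7 at each level.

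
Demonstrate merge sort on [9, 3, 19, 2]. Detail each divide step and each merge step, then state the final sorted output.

Merge sort trace:

Split: [9, 3, 19, 2] -> [9, 3] and [19, 2]
  Split: [9, 3] -> [9] and [3]
  Merge: [9] + [3] -> [3, 9]
  Split: [19, 2] -> [19] and [2]
  Merge: [19] + [2] -> [2, 19]
Merge: [3, 9] + [2, 19] -> [2, 3, 9, 19]

Final sorted array: [2, 3, 9, 19]

The merge sort proceeds by recursively splitting the array and merging sorted halves.
After all merges, the sorted array is [2, 3, 9, 19].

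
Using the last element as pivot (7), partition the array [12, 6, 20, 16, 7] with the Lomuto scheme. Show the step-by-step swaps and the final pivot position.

Lomuto partition with pivot = 7:

Initial array: [12, 6, 20, 16, 7]

arr[0]=12 > 7: no swap
arr[1]=6 <= 7: swap with position 0, array becomes [6, 12, 20, 16, 7]
arr[2]=20 > 7: no swap
arr[3]=16 > 7: no swap

Place pivot at position 1: [6, 7, 20, 16, 12]
Pivot position: 1

After partitioning with pivot 7, the array becomes [6, 7, 20, 16, 12]. The pivot is placed at index 1. All elements to the left of the pivot are <= 7, and all elements to the right are > 7.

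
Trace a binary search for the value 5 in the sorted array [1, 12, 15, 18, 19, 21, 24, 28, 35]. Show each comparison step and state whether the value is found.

Binary search for 5 in [1, 12, 15, 18, 19, 21, 24, 28, 35]:

lo=0, hi=8, mid=4, arr[mid]=19 -> 19 > 5, search left half
lo=0, hi=3, mid=1, arr[mid]=12 -> 12 > 5, search left half
lo=0, hi=0, mid=0, arr[mid]=1 -> 1 < 5, search right half
lo=1 > hi=0, target 5 not found

Binary search determines that 5 is not in the array after 3 comparisons. The search space was exhausted without finding the target.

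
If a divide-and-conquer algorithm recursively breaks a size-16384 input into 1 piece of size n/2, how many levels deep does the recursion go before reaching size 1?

For divide and conquer with division factor 2:

Problem sizes at each level:
Level 0: 16384
Level 1: 8192
Level 2: 4096
Level 3: 2048
Level 4: 1024
Level 5: 512
Level 6: 256
Level 7: 128
Level 8: 64
Level 9: 32
Level 10: 16
Level 11: 8
Level 12: 4
Level 13: 2
Level 14: 1

The root is level 0 and the size-1 base case is level 14 (the tree spans levels 0 through 14, i.e. 15 levels counting the root), so the depth is the number of divisions: log_2(16384) = 14

The recursion tree depth is log_2(16384) = 14. At each level, the problem size is divided by 2, so it takes 14 divisions to reduce to a base case of size 1. The algorithm makes 1 recursive call at each level.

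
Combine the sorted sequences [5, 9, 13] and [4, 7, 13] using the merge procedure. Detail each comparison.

Merging process:

Compare 5 vs 4: take 4 from right. Merged: [4]
Compare 5 vs 7: take 5 from left. Merged: [4, 5]
Compare 9 vs 7: take 7 from right. Merged: [4, 5, 7]
Compare 9 vs 13: take 9 from left. Merged: [4, 5, 7, 9]
Compare 13 vs 13: take 13 from left. Merged: [4, 5, 7, 9, 13]
Append remaining from right: [13]. Merged: [4, 5, 7, 9, 13, 13]

Final merged array: [4, 5, 7, 9, 13, 13]
Total comparisons: 5

The merged array is [4, 5, 7, 9, 13, 13], requiring 5 comparisons. The merge step runs in O(n) time where n is the total number of elements.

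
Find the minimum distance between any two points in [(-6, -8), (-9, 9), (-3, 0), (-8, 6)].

Computing all pairwise distances among 4 points:

d((-6, -8), (-9, 9)) = 17.2627
d((-6, -8), (-3, 0)) = 8.544
d((-6, -8), (-8, 6)) = 14.1421
d((-9, 9), (-3, 0)) = 10.8167
d((-9, 9), (-8, 6)) = 3.1623 <-- minimum
d((-3, 0), (-8, 6)) = 7.8102

Closest pair: (-9, 9) and (-8, 6) with distance 3.1623

The closest pair is (-9, 9) and (-8, 6) with Euclidean distance 3.1623. For 4 points, brute-force pairwise comparison is shown above. For large n, the divide-and-conquer algorithm (sort by x, recurse on halves, check the dividing strip) achieves O(n log n).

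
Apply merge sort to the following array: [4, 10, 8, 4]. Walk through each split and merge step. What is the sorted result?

Merge sort trace:

Split: [4, 10, 8, 4] -> [4, 10] and [8, 4]
  Split: [4, 10] -> [4] and [10]
  Merge: [4] + [10] -> [4, 10]
  Split: [8, 4] -> [8] and [4]
  Merge: [8] + [4] -> [4, 8]
Merge: [4, 10] + [4, 8] -> [4, 4, 8, 10]

Final sorted array: [4, 4, 8, 10]

The merge sort proceeds by recursively splitting the array and merging sorted halves.
After all merges, the sorted array is [4, 4, 8, 10].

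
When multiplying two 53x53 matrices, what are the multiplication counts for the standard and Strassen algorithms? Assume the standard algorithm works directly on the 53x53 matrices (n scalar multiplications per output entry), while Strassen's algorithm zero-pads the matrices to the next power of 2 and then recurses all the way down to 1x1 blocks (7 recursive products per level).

Matrix multiplication for 53x53 matrices:

Strassen's algorithm requires power-of-2 dimensions. Pad 53x53 to 64x64 (next power of 2).

Standard algorithm: 53^3 = 148877 multiplications
Strassen's algorithm: 7^(log2(64)) = 7^6 = 117649 multiplications
Savings: 148877 - 117649 = 31228 multiplications

Standard: 148877 multiplications (53^3). Strassen: 117649 multiplications (7^6, after padding to 64x64). Strassen reduces 8 recursive multiplications to 7 at each level.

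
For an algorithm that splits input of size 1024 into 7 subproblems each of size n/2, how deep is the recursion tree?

For divide and conquer with division factor 2:

Problem sizes at each level:
Level 0: 1024
Level 1: 512
Level 2: 256
Level 3: 128
Level 4: 64
Level 5: 32
Level 6: 16
Level 7: 8
Level 8: 4
Level 9: 2
Level 10: 1

The root is level 0 and the size-1 base case is level 10 (the tree spans levels 0 through 10, i.e. 11 levels counting the root), so the depth is the number of divisions: log_2(1024) = 10

The recursion tree depth is log_2(1024) = 10. At each level, the problem size is divided by 2, so it takes 10 divisions to reduce to a base case of size 1. The algorithm makes 7 recursive calls at each level.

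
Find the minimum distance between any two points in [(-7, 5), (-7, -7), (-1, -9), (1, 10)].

Computing all pairwise distances among 4 points:

d((-7, 5), (-7, -7)) = 12.0
d((-7, 5), (-1, -9)) = 15.2315
d((-7, 5), (1, 10)) = 9.434
d((-7, -7), (-1, -9)) = 6.3246 <-- minimum
d((-7, -7), (1, 10)) = 18.7883
d((-1, -9), (1, 10)) = 19.105

Closest pair: (-7, -7) and (-1, -9) with distance 6.3246

The closest pair is (-7, -7) and (-1, -9) with Euclidean distance 6.3246. For 4 points, brute-force pairwise comparison is shown above. For large n, the divide-and-conquer algorithm (sort by x, recurse on halves, check the dividing strip) achieves O(n log n).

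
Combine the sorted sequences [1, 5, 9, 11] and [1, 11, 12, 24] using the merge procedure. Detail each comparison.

Merging process:

Compare 1 vs 1: take 1 from left. Merged: [1]
Compare 5 vs 1: take 1 from right. Merged: [1, 1]
Compare 5 vs 11: take 5 from left. Merged: [1, 1, 5]
Compare 9 vs 11: take 9 from left. Merged: [1, 1, 5, 9]
Compare 11 vs 11: take 11 from left. Merged: [1, 1, 5, 9, 11]
Append remaining from right: [11, 12, 24]. Merged: [1, 1, 5, 9, 11, 11, 12, 24]

Final merged array: [1, 1, 5, 9, 11, 11, 12, 24]
Total comparisons: 5

The merged array is [1, 1, 5, 9, 11, 11, 12, 24], requiring 5 comparisons. The merge step runs in O(n) time where n is the total number of elements.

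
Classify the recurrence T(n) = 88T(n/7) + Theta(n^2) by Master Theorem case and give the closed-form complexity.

Master Theorem for T(n) = 88T(n/7) + O(n^2):

a = 88, b = 7, c = 2
log_b(a) = log_7(88) = 2.3009

Case 1: c = 2 < log_7(88) = 2.3009
T(n) = O(n^(log_7 88))

For T(n) = 88T(n/7) + O(n^2): log_7(88) = 2.3009. This is Case 1 of the Master Theorem (c < log_b(a), work dominated by leaves), giving O(n^(log_7 88)).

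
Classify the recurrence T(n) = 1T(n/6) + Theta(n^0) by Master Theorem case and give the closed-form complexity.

Master Theorem for T(n) = 1T(n/6) + O(n^0):

a = 1, b = 6, c = 0
log_b(a) = log_6(1) = 0.0000

Case 2: c = 0 = log_6(1) = 0.0000
T(n) = O(n^0 log n) = O(log n)

For T(n) = 1T(n/6) + O(n^0): log_6(1) = 0.0000. This is Case 2 of the Master Theorem (c = log_b(a), equal work at all levels), giving O(log n).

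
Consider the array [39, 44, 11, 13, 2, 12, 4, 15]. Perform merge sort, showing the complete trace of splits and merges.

Merge sort trace:

Split: [39, 44, 11, 13, 2, 12, 4, 15] -> [39, 44, 11, 13] and [2, 12, 4, 15]
  Split: [39, 44, 11, 13] -> [39, 44] and [11, 13]
    Split: [39, 44] -> [39] and [44]
    Merge: [39] + [44] -> [39, 44]
    Split: [11, 13] -> [11] and [13]
    Merge: [11] + [13] -> [11, 13]
  Merge: [39, 44] + [11, 13] -> [11, 13, 39, 44]
  Split: [2, 12, 4, 15] -> [2, 12] and [4, 15]
    Split: [2, 12] -> [2] and [12]
    Merge: [2] + [12] -> [2, 12]
    Split: [4, 15] -> [4] and [15]
    Merge: [4] + [15] -> [4, 15]
  Merge: [2, 12] + [4, 15] -> [2, 4, 12, 15]
Merge: [11, 13, 39, 44] + [2, 4, 12, 15] -> [2, 4, 11, 12, 13, 15, 39, 44]

Final sorted array: [2, 4, 11, 12, 13, 15, 39, 44]

The merge sort proceeds by recursively splitting the array and merging sorted halves.
After all merges, the sorted array is [2, 4, 11, 12, 13, 15, 39, 44].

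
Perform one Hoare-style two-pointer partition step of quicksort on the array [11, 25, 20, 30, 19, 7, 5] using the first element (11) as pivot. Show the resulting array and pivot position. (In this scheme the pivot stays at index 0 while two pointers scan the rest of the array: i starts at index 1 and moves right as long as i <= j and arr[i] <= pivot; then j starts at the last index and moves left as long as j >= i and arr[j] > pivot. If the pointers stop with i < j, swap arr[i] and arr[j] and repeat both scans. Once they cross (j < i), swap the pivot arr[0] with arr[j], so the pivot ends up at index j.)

Hoare-style two-pointer partition with pivot = 11:

Initial array: [11, 25, 20, 30, 19, 7, 5]

Pointers start at i = 1, j = 6.
i stops at index 1 (arr[1]=25 > 11), j stops at index 6 (arr[6]=5 <= 11): swap arr[1] and arr[6], array becomes [11, 5, 20, 30, 19, 7, 25]
i stops at index 2 (arr[2]=20 > 11), j stops at index 5 (arr[5]=7 <= 11): swap arr[2] and arr[5], array becomes [11, 5, 7, 30, 19, 20, 25]
i ends at 3, j ends at 2: the pointers have crossed (j < i), so scanning stops.

Swap pivot arr[0] with arr[2] to place pivot at position 2: [7, 5, 11, 30, 19, 20, 25]
Pivot position: 2

After partitioning with pivot 11, the array becomes [7, 5, 11, 30, 19, 20, 25]. The pivot is placed at index 2. All elements to the left of the pivot are <= 11, and all elements to the right are > 11.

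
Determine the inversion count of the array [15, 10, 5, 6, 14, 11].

Finding inversions in [15, 10, 5, 6, 14, 11]:

(0, 1): arr[0]=15 > arr[1]=10
(0, 2): arr[0]=15 > arr[2]=5
(0, 3): arr[0]=15 > arr[3]=6
(0, 4): arr[0]=15 > arr[4]=14
(0, 5): arr[0]=15 > arr[5]=11
(1, 2): arr[1]=10 > arr[2]=5
(1, 3): arr[1]=10 > arr[3]=6
(4, 5): arr[4]=14 > arr[5]=11

Total inversions: 8

The array has 8 inversion(s): (0,1), (0,2), (0,3), (0,4), (0,5), (1,2), (1,3), (4,5). Each pair (i,j) satisfies i < j and arr[i] > arr[j].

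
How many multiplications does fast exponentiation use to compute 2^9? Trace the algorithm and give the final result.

Computing 2^9 by squaring (build up from 2^1; each line after the first costs one multiplication):

2^1 = 2
2^2 = (2^1)^2 = 2^2 = 4
2^4 = (2^2)^2 = 4^2 = 16
2^8 = (2^4)^2 = 16^2 = 256
2^9 = 2 * 2^8 = 2 * 256 = 512

Result: 512
Multiplications needed: 4 (4 lines after 2^1)

2^9 = 512. Using exponentiation by squaring, this requires 4 multiplications. The key idea: if the exponent is even, square the half-power; if odd, multiply by the base once.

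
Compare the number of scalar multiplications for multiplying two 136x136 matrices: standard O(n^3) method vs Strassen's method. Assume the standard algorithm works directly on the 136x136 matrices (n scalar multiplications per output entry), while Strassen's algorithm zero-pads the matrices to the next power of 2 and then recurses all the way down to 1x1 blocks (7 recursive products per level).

Matrix multiplication for 136x136 matrices:

Strassen's algorithm requires power-of-2 dimensions. Pad 136x136 to 256x256 (next power of 2).

Standard algorithm: 136^3 = 2515456 multiplications
Strassen's algorithm: 7^(log2(256)) = 7^8 = 5764801 multiplications
Difference: 2515456 - 5764801 = -3249345 (Strassen uses MORE here due to padding overhead — for small or just-over-power-of-2 n, padding can outweigh the per-level savings)

Standard: 2515456 multiplications (136^3). Strassen: 5764801 multiplications (7^8, after padding to 256x256). Strassen reduces 8 recursive multiplications to 7 at each level.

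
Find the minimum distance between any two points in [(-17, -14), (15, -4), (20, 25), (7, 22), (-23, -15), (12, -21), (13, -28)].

Computing all pairwise distances among 7 points:

d((-17, -14), (15, -4)) = 33.5261
d((-17, -14), (20, 25)) = 53.7587
d((-17, -14), (7, 22)) = 43.2666
d((-17, -14), (-23, -15)) = 6.0828 <-- minimum
d((-17, -14), (12, -21)) = 29.8329
d((-17, -14), (13, -28)) = 33.1059
d((15, -4), (20, 25)) = 29.4279
d((15, -4), (7, 22)) = 27.2029
d((15, -4), (-23, -15)) = 39.5601
d((15, -4), (12, -21)) = 17.2627
d((15, -4), (13, -28)) = 24.0832
d((20, 25), (7, 22)) = 13.3417
d((20, 25), (-23, -15)) = 58.7282
d((20, 25), (12, -21)) = 46.6905
d((20, 25), (13, -28)) = 53.4603
d((7, 22), (-23, -15)) = 47.634
d((7, 22), (12, -21)) = 43.2897
d((7, 22), (13, -28)) = 50.3587
d((-23, -15), (12, -21)) = 35.5106
d((-23, -15), (13, -28)) = 38.2753
d((12, -21), (13, -28)) = 7.0711

Closest pair: (-17, -14) and (-23, -15) with distance 6.0828

The closest pair is (-17, -14) and (-23, -15) with Euclidean distance 6.0828. For 7 points, brute-force pairwise comparison is shown above. For large n, the divide-and-conquer algorithm (sort by x, recurse on halves, check the dividing strip) achieves O(n log n).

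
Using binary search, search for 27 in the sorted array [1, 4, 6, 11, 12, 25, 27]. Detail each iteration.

Binary search for 27 in [1, 4, 6, 11, 12, 25, 27]:

lo=0, hi=6, mid=3, arr[mid]=11 -> 11 < 27, search right half
lo=4, hi=6, mid=5, arr[mid]=25 -> 25 < 27, search right half
lo=6, hi=6, mid=6, arr[mid]=27 -> Found target at index 6!

Binary search finds 27 at index 6 after 3 comparisons. The search repeatedly halves the search space by comparing with the middle element.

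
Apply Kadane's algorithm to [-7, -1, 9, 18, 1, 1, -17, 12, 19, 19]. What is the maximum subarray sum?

Using Kadane's algorithm on [-7, -1, 9, 18, 1, 1, -17, 12, 19, 19]:

Scanning through the array:
Position 1 (value -1): max_ending_here = -1, max_so_far = -1
Position 2 (value 9): max_ending_here = 9, max_so_far = 9
Position 3 (value 18): max_ending_here = 27, max_so_far = 27
Position 4 (value 1): max_ending_here = 28, max_so_far = 28
Position 5 (value 1): max_ending_here = 29, max_so_far = 29
Position 6 (value -17): max_ending_here = 12, max_so_far = 29
Position 7 (value 12): max_ending_here = 24, max_so_far = 29
Position 8 (value 19): max_ending_here = 43, max_so_far = 43
Position 9 (value 19): max_ending_here = 62, max_so_far = 62

Maximum subarray: [9, 18, 1, 1, -17, 12, 19, 19]
Maximum sum: 62

The maximum subarray is [9, 18, 1, 1, -17, 12, 19, 19] with sum 62. This subarray runs from index 2 to index 9.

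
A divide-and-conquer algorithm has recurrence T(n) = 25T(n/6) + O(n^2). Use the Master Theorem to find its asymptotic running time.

Master Theorem for T(n) = 25T(n/6) + O(n^2):

a = 25, b = 6, c = 2
log_b(a) = log_6(25) = 1.7965

Case 3: c = 2 > log_6(25) = 1.7965
T(n) = O(n^2) = O(n^2)

For T(n) = 25T(n/6) + O(n^2): log_6(25) = 1.7965. This is Case 3 of the Master Theorem (c > log_b(a), work dominated by root), giving O(n^2).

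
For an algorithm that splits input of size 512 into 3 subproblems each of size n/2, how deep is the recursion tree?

For divide and conquer with division factor 2:

Problem sizes at each level:
Level 0: 512
Level 1: 256
Level 2: 128
Level 3: 64
Level 4: 32
Level 5: 16
Level 6: 8
Level 7: 4
Level 8: 2
Level 9: 1

The root is level 0 and the size-1 base case is level 9 (the tree spans levels 0 through 9, i.e. 10 levels counting the root), so the depth is the number of divisions: log_2(512) = 9

The recursion tree depth is log_2(512) = 9. At each level, the problem size is divided by 2, so it takes 9 divisions to reduce to a base case of size 1. The algorithm makes 3 recursive calls at each level.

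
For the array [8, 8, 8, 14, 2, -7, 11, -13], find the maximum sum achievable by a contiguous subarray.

Using Kadane's algorithm on [8, 8, 8, 14, 2, -7, 11, -13]:

Scanning through the array:
Position 1 (value 8): max_ending_here = 16, max_so_far = 16
Position 2 (value 8): max_ending_here = 24, max_so_far = 24
Position 3 (value 14): max_ending_here = 38, max_so_far = 38
Position 4 (value 2): max_ending_here = 40, max_so_far = 40
Position 5 (value -7): max_ending_here = 33, max_so_far = 40
Position 6 (value 11): max_ending_here = 44, max_so_far = 44
Position 7 (value -13): max_ending_here = 31, max_so_far = 44

Maximum subarray: [8, 8, 8, 14, 2, -7, 11]
Maximum sum: 44

The maximum subarray is [8, 8, 8, 14, 2, -7, 11] with sum 44. This subarray runs from index 0 to index 6.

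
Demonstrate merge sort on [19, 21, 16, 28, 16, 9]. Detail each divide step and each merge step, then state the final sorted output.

Merge sort trace:

Split: [19, 21, 16, 28, 16, 9] -> [19, 21, 16] and [28, 16, 9]
  Split: [19, 21, 16] -> [19] and [21, 16]
    Split: [21, 16] -> [21] and [16]
    Merge: [21] + [16] -> [16, 21]
  Merge: [19] + [16, 21] -> [16, 19, 21]
  Split: [28, 16, 9] -> [28] and [16, 9]
    Split: [16, 9] -> [16] and [9]
    Merge: [16] + [9] -> [9, 16]
  Merge: [28] + [9, 16] -> [9, 16, 28]
Merge: [16, 19, 21] + [9, 16, 28] -> [9, 16, 16, 19, 21, 28]

Final sorted array: [9, 16, 16, 19, 21, 28]

The merge sort proceeds by recursively splitting the array and merging sorted halves.
After all merges, the sorted array is [9, 16, 16, 19, 21, 28].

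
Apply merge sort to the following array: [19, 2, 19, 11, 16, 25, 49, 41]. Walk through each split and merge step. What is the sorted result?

Merge sort trace:

Split: [19, 2, 19, 11, 16, 25, 49, 41] -> [19, 2, 19, 11] and [16, 25, 49, 41]
  Split: [19, 2, 19, 11] -> [19, 2] and [19, 11]
    Split: [19, 2] -> [19] and [2]
    Merge: [19] + [2] -> [2, 19]
    Split: [19, 11] -> [19] and [11]
    Merge: [19] + [11] -> [11, 19]
  Merge: [2, 19] + [11, 19] -> [2, 11, 19, 19]
  Split: [16, 25, 49, 41] -> [16, 25] and [49, 41]
    Split: [16, 25] -> [16] and [25]
    Merge: [16] + [25] -> [16, 25]
    Split: [49, 41] -> [49] and [41]
    Merge: [49] + [41] -> [41, 49]
  Merge: [16, 25] + [41, 49] -> [16, 25, 41, 49]
Merge: [2, 11, 19, 19] + [16, 25, 41, 49] -> [2, 11, 16, 19, 19, 25, 41, 49]

Final sorted array: [2, 11, 16, 19, 19, 25, 41, 49]

The merge sort proceeds by recursively splitting the array and merging sorted halves.
After all merges, the sorted array is [2, 11, 16, 19, 19, 25, 41, 49].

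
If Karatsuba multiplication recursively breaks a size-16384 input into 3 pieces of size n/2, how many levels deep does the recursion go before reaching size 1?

For divide and conquer with division factor 2:

Problem sizes at each level:
Level 0: 16384
Level 1: 8192
Level 2: 4096
Level 3: 2048
Level 4: 1024
Level 5: 512
Level 6: 256
Level 7: 128
Level 8: 64
Level 9: 32
Level 10: 16
Level 11: 8
Level 12: 4
Level 13: 2
Level 14: 1

The root is level 0 and the size-1 base case is level 14 (the tree spans levels 0 through 14, i.e. 15 levels counting the root), so the depth is the number of divisions: log_2(16384) = 14

The recursion tree depth is log_2(16384) = 14. At each level, the problem size is divided by 2, so it takes 14 divisions to reduce to a base case of size 1. The algorithm makes 3 recursive calls at each level.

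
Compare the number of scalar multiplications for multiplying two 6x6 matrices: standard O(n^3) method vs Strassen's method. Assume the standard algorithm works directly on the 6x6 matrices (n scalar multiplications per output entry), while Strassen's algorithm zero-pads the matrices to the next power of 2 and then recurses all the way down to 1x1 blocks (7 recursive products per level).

Matrix multiplication for 6x6 matrices:

Strassen's algorithm requires power-of-2 dimensions. Pad 6x6 to 8x8 (next power of 2).

Standard algorithm: 6^3 = 216 multiplications
Strassen's algorithm: 7^(log2(8)) = 7^3 = 343 multiplications
Difference: 216 - 343 = -127 (Strassen uses MORE here due to padding overhead — for small or just-over-power-of-2 n, padding can outweigh the per-level savings)

Standard: 216 multiplications (6^3). Strassen: 343 multiplications (7^3, after padding to 8x8). Strassen reduces 8 recursive multiplications to 7 at each level.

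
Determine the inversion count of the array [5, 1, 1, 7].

Finding inversions in [5, 1, 1, 7]:

(0, 1): arr[0]=5 > arr[1]=1
(0, 2): arr[0]=5 > arr[2]=1

Total inversions: 2

The array has 2 inversion(s): (0,1), (0,2). Each pair (i,j) satisfies i < j and arr[i] > arr[j].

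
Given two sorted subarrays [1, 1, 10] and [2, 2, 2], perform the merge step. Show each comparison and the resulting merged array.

Merging process:

Compare 1 vs 2: take 1 from left. Merged: [1]
Compare 1 vs 2: take 1 from left. Merged: [1, 1]
Compare 10 vs 2: take 2 from right. Merged: [1, 1, 2]
Compare 10 vs 2: take 2 from right. Merged: [1, 1, 2, 2]
Compare 10 vs 2: take 2 from right. Merged: [1, 1, 2, 2, 2]
Append remaining from left: [10]. Merged: [1, 1, 2, 2, 2, 10]

Final merged array: [1, 1, 2, 2, 2, 10]
Total comparisons: 5

The merged array is [1, 1, 2, 2, 2, 10], requiring 5 comparisons. The merge step runs in O(n) time where n is the total number of elements.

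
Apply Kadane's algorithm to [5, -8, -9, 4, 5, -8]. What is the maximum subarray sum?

Using Kadane's algorithm on [5, -8, -9, 4, 5, -8]:

Scanning through the array:
Position 1 (value -8): max_ending_here = -3, max_so_far = 5
Position 2 (value -9): max_ending_here = -9, max_so_far = 5
Position 3 (value 4): max_ending_here = 4, max_so_far = 5
Position 4 (value 5): max_ending_here = 9, max_so_far = 9
Position 5 (value -8): max_ending_here = 1, max_so_far = 9

Maximum subarray: [4, 5]
Maximum sum: 9

The maximum subarray is [4, 5] with sum 9. This subarray runs from index 3 to index 4.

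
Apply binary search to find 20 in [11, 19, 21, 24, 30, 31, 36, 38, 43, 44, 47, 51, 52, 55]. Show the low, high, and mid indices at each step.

Binary search for 20 in [11, 19, 21, 24, 30, 31, 36, 38, 43, 44, 47, 51, 52, 55]:

lo=0, hi=13, mid=6, arr[mid]=36 -> 36 > 20, search left half
lo=0, hi=5, mid=2, arr[mid]=21 -> 21 > 20, search left half
lo=0, hi=1, mid=0, arr[mid]=11 -> 11 < 20, search right half
lo=1, hi=1, mid=1, arr[mid]=19 -> 19 < 20, search right half
lo=2 > hi=1, target 20 not found

Binary search determines that 20 is not in the array after 4 comparisons. The search space was exhausted without finding the target.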